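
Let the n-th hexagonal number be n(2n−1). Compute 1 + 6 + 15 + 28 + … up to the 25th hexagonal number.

10725

Σ i(2i−1) = 2Σi² − Σi over i = 1..25.
Σi = 325 and Σi² = 5525.
2·5525 − 1·325 = 10725.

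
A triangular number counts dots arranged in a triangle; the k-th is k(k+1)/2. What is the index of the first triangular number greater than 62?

11

Solve n(n+1)/2 > 62 for integer n.
The largest n with value ≤ 62 is 10 (since 55 ≤ 62 < 66), so the first above is n = 11, value 66.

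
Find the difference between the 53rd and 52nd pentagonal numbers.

157

Consecutive pentagonal numbers differ by 3n − 2: here 3·53 − 2 = 157.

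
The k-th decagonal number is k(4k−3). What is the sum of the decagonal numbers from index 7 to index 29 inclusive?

Σ i(4i−3) = 4Σi² − 3Σi over i = 7..29.
Σi = 435 − 21 = 414 and Σi² = 8555 − 91 = 8464.
4·8464 − 3·414 = 32614.

32614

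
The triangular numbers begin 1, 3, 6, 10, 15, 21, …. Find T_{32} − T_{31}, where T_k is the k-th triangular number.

Consecutive triangular numbers differ by n: T_{32} − T_{31} = 32.

32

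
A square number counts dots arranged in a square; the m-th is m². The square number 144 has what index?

We need n² = 144, so n = √144 = 12.

12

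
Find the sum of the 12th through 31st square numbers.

9910

Σ_{i=12}^{31} i² = 10416 − 506 = 9910.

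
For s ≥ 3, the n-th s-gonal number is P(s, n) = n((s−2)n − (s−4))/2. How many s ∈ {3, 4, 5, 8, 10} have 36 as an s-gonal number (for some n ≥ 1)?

s = 3: P(3, 8) = 36. ✓
s = 4: P(4, 6) = 36. ✓
s = 5: P(5, 5) = 35 and P(5, 6) = 51; 36 is not s-gonal.
s = 8: P(8, 3) = 21 and P(8, 4) = 40; 36 is not s-gonal.
s = 10: P(10, 3) = 27 and P(10, 4) = 52; 36 is not s-gonal.
Hits: s ∈ {3, 4} → 2.

2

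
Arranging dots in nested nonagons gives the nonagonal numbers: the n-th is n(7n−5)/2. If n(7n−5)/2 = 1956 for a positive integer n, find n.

24

Set n(7n−5)/2 = 1956, giving 7n² − 5n − 3912 = 0.
The discriminant is 25 + 56·1956 = 109561, and √109561 = 331.
So n = (5 + 331) / 14 = 336/14 = 24.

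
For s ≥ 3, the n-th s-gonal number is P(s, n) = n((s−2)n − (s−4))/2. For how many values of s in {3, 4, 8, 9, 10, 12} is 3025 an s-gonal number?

s = 3: P(3, 77) = 3003 and P(3, 78) = 3081; 3025 is not s-gonal.
s = 4: P(4, 55) = 3025. ✓
s = 8: P(8, 32) = 3008 and P(8, 33) = 3201; 3025 is not s-gonal.
s = 9: P(9, 29) = 2871 and P(9, 30) = 3075; 3025 is not s-gonal.
s = 10: P(10, 27) = 2835 and P(10, 28) = 3052; 3025 is not s-gonal.
s = 12: P(12, 25) = 3025. ✓
Hits: s ∈ {4, 12} → 2.

2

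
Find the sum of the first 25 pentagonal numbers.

Σ i(3i−1)/2 = (3Σi² − Σi) / 2 over i = 1..25.
Σi = 325 and Σi² = 5525.
(3·5525 − 1·325) / 2 = 16250/2 = 8125.

8125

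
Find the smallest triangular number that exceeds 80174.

Solve n(n+1)/2 > 80174 for integer n.
The largest n with value ≤ 80174 is 399 (since 79800 ≤ 80174 < 80200), so the first above is n = 400, value 80200.

80200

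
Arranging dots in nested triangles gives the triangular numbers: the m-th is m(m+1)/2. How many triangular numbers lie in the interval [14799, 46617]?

133

The n-th triangular number is n(n+1)/2.
Smallest index with value ≥ 14799: n = 172 (giving 14878).
Largest index with value ≤ 46617: n = 304 (giving 46360).
Indices 172 through 304: 133 terms.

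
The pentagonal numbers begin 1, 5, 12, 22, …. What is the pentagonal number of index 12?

The 12th pentagonal number is n(3n−1)/2 with n = 12.
12·(3·12 − 1)/2 = 12·35/2 = 210.

210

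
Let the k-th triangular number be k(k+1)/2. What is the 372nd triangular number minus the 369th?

1113

372·373/2 = 69378 and 369·370/2 = 68265.
Difference: 69378 − 68265 = 1113.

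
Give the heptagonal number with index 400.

The 400th heptagonal number is n(5n−3)/2 with n = 400.
400·(5·400 − 3)/2 = 400·1997/2 = 399400.

399400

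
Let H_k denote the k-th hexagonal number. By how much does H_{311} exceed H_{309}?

2478

311·(2·311 − 1) = 193131 and 309·(2·309 − 1) = 190653.
Difference: 193131 − 190653 = 2478.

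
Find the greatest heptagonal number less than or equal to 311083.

Solve n(5n−3)/2 ≤ 311083 for integer n.
n = 353 gives 310993 ≤ 311083, while n = 354 gives 312759 > 311083; so the answer is 310993.

310993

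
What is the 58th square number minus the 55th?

339

58² = 3364 and 55² = 3025.
Difference: 3364 − 3025 = 339.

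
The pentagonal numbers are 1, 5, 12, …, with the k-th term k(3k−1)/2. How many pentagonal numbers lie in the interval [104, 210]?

The n-th pentagonal number is n(3n−1)/2.
Smallest index with value ≥ 104: n = 9 (giving 117).
Largest index with value ≤ 210: n = 12 (giving 210).
Indices 9 through 12: 4 terms.

4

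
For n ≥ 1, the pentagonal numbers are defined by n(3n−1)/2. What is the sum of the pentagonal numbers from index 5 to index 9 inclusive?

365

Σ i(3i−1)/2 = (3Σi² − Σi) / 2 over i = 5..9.
Σi = 45 − 10 = 35 and Σi² = 285 − 30 = 255.
(3·255 − 1·35) / 2 = 730/2 = 365.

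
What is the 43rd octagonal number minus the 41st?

500

43·(3·43 − 2) = 5461 and 41·(3·41 − 2) = 4961.
Difference: 5461 − 4961 = 500.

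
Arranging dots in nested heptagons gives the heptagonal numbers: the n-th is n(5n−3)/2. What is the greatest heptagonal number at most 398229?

397404

Solve n(5n−3)/2 ≤ 398229 for integer n.
n = 399 gives 397404 ≤ 398229, while n = 400 gives 399400 > 398229; so the answer is 397404.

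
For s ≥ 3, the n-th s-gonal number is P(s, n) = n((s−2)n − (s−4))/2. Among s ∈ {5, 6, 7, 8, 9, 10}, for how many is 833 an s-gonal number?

s = 5: P(5, 23) = 782 and P(5, 24) = 852; 833 is not s-gonal.
s = 6: P(6, 20) = 780 and P(6, 21) = 861; 833 is not s-gonal.
s = 7: P(7, 18) = 783 and P(7, 19) = 874; 833 is not s-gonal.
s = 8: P(8, 17) = 833. ✓
s = 9: P(9, 15) = 750 and P(9, 16) = 856; 833 is not s-gonal.
s = 10: P(10, 14) = 742 and P(10, 15) = 855; 833 is not s-gonal.
Hits: s ∈ {8} → 1.

1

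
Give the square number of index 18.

324

18² = 324.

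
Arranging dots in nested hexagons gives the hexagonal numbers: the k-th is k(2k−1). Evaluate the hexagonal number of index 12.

276

The 12th hexagonal number is n(2n−1) with n = 12.
12·(2·12 − 1) = 12·23 = 276.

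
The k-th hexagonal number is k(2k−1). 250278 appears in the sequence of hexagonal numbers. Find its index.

Set n(2n−1) = 250278, giving 2n² − n − 250278 = 0.
So n = (1 + 1415) / 4 = 1416/4 = 354.
Check: 354·(2·354 − 1) = 250278. ✓

354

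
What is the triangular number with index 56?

1596

The 56th triangular number is n(n+1)/2 with n = 56.
56·57/2 = 3192/2 = 1596.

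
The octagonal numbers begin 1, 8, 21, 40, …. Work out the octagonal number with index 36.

3816

The 36th octagonal number is n(3n−2) with n = 36.
36·(3·36 − 2) = 36·106 = 3816.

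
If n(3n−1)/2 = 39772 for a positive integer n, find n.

Set n(3n−1)/2 = 39772, giving 3n² − n − 79544 = 0.
The discriminant is 1 + 24·39772 = 954529, and √954529 = 977.
So n = (1 + 977) / 6 = 978/6 = 163.

163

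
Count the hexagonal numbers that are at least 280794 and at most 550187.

150

The n-th hexagonal number is n(2n−1).
Smallest index with value ≥ 280794: n = 375 (giving 280875).
Largest index with value ≤ 550187: n = 524 (giving 548628).
Indices 375 through 524: 150 terms.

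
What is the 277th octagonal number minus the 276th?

Consecutive octagonal numbers differ by 6n − 5: here 6·277 − 5 = 1657.

1657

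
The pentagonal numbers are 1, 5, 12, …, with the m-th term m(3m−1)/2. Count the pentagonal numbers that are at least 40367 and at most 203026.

The n-th pentagonal number is n(3n−1)/2.
Smallest index with value ≥ 40367: n = 165 (giving 40755).
Largest index with value ≤ 203026: n = 368 (giving 202952).
Indices 165 through 368: 204 terms.

204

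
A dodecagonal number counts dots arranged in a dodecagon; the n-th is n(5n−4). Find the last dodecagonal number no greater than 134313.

Solve n(5n−4) ≤ 134313 for integer n.
n = 164 gives 133824 ≤ 134313, while n = 165 gives 135465 > 134313; so the answer is 133824.

133824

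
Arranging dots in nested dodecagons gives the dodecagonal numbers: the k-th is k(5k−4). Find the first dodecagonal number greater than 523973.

Solve n(5n−4) > 523973 for integer n.
The largest n with value ≤ 523973 is 324 (since 523584 ≤ 523973 < 526825), so the first above is n = 325, value 526825.

526825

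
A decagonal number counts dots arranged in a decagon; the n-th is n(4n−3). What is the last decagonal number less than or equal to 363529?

361501

Solve n(4n−3) ≤ 363529 for integer n.
n = 301 gives 361501 ≤ 363529, while n = 302 gives 363910 > 363529; so the answer is 361501.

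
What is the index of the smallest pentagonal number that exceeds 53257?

189

Solve n(3n−1)/2 > 53257 for integer n.
The largest n with value ≤ 53257 is 188 (since 52922 ≤ 53257 < 53487), so the first above is n = 189, value 53487.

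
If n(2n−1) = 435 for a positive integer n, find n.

15

Set n(2n−1) = 435, giving 2n² − n − 435 = 0.
So n = (1 + 59) / 4 = 60/4 = 15.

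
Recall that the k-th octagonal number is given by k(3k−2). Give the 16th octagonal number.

736

The 16th octagonal number is n(3n−2) with n = 16.
16·(3·16 − 2) = 16·46 = 736.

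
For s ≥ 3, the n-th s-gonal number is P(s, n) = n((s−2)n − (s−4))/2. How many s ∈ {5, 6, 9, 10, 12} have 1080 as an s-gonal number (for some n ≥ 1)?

s = 5: P(5, 27) = 1080. ✓
s = 6: P(6, 23) = 1035 and P(6, 24) = 1128; 1080 is not s-gonal.
s = 9: P(9, 17) = 969 and P(9, 18) = 1089; 1080 is not s-gonal.
s = 10: P(10, 16) = 976 and P(10, 17) = 1105; 1080 is not s-gonal.
s = 12: P(12, 15) = 1065 and P(12, 16) = 1216; 1080 is not s-gonal.
Hits: s ∈ {5} → 1.

1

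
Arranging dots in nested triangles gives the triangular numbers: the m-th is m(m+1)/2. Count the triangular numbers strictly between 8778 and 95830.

The n-th triangular number is n(n+1)/2.
Smallest index with value > 8778: n = 133 (giving 8911).
Largest index with value < 95830: n = 437 (giving 95703).
Indices 133 through 437: 305 terms.

305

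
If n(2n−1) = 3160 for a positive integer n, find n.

Set n(2n−1) = 3160, giving 2n² − n − 3160 = 0.
The discriminant is 1 + 8·3160 = 25281, and √25281 = 159.
So n = (1 + 159) / 4 = 160/4 = 40.
Check: 40·(2·40 − 1) = 3160. ✓

40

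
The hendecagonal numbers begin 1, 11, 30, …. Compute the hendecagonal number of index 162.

117531

The 162nd hendecagonal number is n(9n−7)/2 with n = 162.
162·(9·162 − 7)/2 = 162·1451/2 = 117531.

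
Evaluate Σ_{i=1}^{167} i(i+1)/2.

790244

Σ i(i+1)/2 = (Σi² + Σi) / 2 over i = 1..167.
Σi = 14028 and Σi² = 1566460.
(1·1566460 + 1·14028) / 2 = 1580488/2 = 790244.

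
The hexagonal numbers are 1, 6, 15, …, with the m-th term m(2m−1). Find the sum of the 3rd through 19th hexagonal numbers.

4743

Σ i(2i−1) = 2Σi² − Σi over i = 3..19.
Σi = 190 − 3 = 187 and Σi² = 2470 − 5 = 2465.
2·2465 − 1·187 = 4743.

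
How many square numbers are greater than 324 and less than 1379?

19

The n-th square number is n².
Smallest index with value > 324: n = 19 (giving 361).
Largest index with value < 1379: n = 37 (giving 1369).
Indices 19 through 37: 19 terms.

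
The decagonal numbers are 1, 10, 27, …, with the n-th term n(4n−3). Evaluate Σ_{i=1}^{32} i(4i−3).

Σ i(4i−3) = 4Σi² − 3Σi over i = 1..32.
Σi = 528 and Σi² = 11440.
4·11440 − 3·528 = 44176.

44176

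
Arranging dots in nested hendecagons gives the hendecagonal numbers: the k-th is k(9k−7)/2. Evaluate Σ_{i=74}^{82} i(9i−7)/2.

244215

Σ i(9i−7)/2 = (9Σi² − 7Σi) / 2 over i = 74..82.
Σi = 3403 − 2701 = 702 and Σi² = 187165 − 132349 = 54816.
(9·54816 − 7·702) / 2 = 488430/2 = 244215.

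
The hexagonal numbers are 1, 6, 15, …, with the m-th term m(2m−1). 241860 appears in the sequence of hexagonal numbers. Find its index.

348

Set n(2n−1) = 241860, giving 2n² − n − 241860 = 0.
So n = (1 + 1391) / 4 = 1392/4 = 348.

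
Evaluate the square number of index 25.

The 25th square number is n² with n = 25.
25² = 625.

625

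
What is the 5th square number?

25

The 5th square number is n² with n = 5.
5² = 25.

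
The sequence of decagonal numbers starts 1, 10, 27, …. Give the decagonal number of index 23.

The 23rd decagonal number is n(4n−3) with n = 23.
23·(4·23 − 3) = 23·89 = 2047.

2047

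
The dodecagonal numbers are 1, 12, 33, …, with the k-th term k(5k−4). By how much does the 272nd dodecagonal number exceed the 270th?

272·(5·272 − 4) = 368832 and 270·(5·270 − 4) = 363420.
Difference: 368832 − 363420 = 5412.

5412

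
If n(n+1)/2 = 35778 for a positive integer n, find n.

Set n(n+1)/2 = 35778, giving n² + n − 71556 = 0.
So n = (-1 + 535) / 2 = 534/2 = 267.

267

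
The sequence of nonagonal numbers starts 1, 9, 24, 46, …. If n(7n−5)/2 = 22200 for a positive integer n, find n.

80

Set n(7n−5)/2 = 22200, giving 7n² − 5n − 44400 = 0.
The discriminant is 25 + 56·22200 = 1243225, and √1243225 = 1115.
So n = (5 + 1115) / 14 = 1120/14 = 80.
Check: 80·(7·80 − 5)/2 = 22200. ✓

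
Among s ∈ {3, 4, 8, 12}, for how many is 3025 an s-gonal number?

s = 3: P(3, 77) = 3003 and P(3, 78) = 3081; 3025 is not s-gonal.
s = 4: P(4, 55) = 3025. ✓
s = 8: P(8, 32) = 3008 and P(8, 33) = 3201; 3025 is not s-gonal.
s = 12: P(12, 25) = 3025. ✓
Hits: s ∈ {4, 12} → 2.

2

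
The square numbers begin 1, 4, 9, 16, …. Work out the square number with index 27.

729

The 27th square number is n² with n = 27.
27² = 729.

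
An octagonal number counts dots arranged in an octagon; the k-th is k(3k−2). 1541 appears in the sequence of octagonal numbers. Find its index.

23

Set n(3n−2) = 1541, giving 3n² − 2n − 1541 = 0.
The discriminant is 4 + 12·1541 = 18496, and √18496 = 136.
So n = (2 + 136) / 6 = 138/6 = 23.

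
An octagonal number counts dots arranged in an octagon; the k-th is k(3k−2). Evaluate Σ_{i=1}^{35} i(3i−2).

43470

Σ i(3i−2) = 3Σi² − 2Σi over i = 1..35.
Σi = 630 and Σi² = 14910.
3·14910 − 2·630 = 43470.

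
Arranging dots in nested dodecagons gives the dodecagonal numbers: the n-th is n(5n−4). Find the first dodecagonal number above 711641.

Solve n(5n−4) > 711641 for integer n.
The largest n with value ≤ 711641 is 377 (since 709137 ≤ 711641 < 712908), so the first above is n = 378, value 712908.

712908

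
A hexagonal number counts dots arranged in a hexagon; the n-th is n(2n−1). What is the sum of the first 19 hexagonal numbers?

4750

Σ i(2i−1) = 2Σi² − Σi over i = 1..19.
Σi = 190 and Σi² = 2470.
2·2470 − 1·190 = 4750.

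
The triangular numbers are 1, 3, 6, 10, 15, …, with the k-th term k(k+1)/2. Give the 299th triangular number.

44850

The 299th triangular number is n(n+1)/2 with n = 299.
299·300/2 = 89700/2 = 44850.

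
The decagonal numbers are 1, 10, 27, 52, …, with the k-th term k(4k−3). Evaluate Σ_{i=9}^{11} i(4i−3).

Σ i(4i−3) = 4Σi² − 3Σi over i = 9..11.
Σi = 66 − 36 = 30 and Σi² = 506 − 204 = 302.
4·302 − 3·30 = 1118.

1118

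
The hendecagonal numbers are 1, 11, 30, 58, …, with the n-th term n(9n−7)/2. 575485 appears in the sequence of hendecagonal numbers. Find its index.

358

Set n(9n−7)/2 = 575485, giving 9n² − 7n − 1150970 = 0.
The discriminant is 49 + 72·575485 = 41434969, and √41434969 = 6437.
So n = (7 + 6437) / 18 = 6444/18 = 358.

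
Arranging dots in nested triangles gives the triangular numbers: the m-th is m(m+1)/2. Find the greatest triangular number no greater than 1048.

1035

Solve n(n+1)/2 ≤ 1048 for integer n.
n = 45 gives 1035 ≤ 1048, while n = 46 gives 1081 > 1048; so the answer is 1035.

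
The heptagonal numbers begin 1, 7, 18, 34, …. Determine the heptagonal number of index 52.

The 52nd heptagonal number is n(5n−3)/2 with n = 52.
52·(5·52 − 3)/2 = 52·257/2 = 6682.

6682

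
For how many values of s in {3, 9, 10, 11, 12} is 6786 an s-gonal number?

s = 3: P(3, 116) = 6786. ✓
s = 9: P(9, 44) = 6666 and P(9, 45) = 6975; 6786 is not s-gonal.
s = 10: P(10, 41) = 6601 and P(10, 42) = 6930; 6786 is not s-gonal.
s = 11: P(11, 39) = 6708 and P(11, 40) = 7060; 6786 is not s-gonal.
s = 12: P(12, 37) = 6697 and P(12, 38) = 7068; 6786 is not s-gonal.
Hits: s ∈ {3} → 1.

1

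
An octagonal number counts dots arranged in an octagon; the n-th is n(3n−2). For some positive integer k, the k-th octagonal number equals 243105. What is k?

Set n(3n−2) = 243105, giving 3n² − 2n − 243105 = 0.
The discriminant is 4 + 12·243105 = 2917264, and √2917264 = 1708.
So n = (2 + 1708) / 6 = 1710/6 = 285.
Check: 285·(3·285 − 2) = 243105. ✓

285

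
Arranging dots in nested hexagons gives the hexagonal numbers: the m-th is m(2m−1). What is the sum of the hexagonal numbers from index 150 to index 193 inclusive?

2594922

Σ i(2i−1) = 2Σi² − Σi over i = 150..193.
Σi = 18721 − 11175 = 7546 and Σi² = 2415009 − 1113775 = 1301234.
2·1301234 − 1·7546 = 2594922.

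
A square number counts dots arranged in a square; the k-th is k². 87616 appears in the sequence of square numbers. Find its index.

296

We need n² = 87616, so n = √87616 = 296.
Check: 296² = 87616. ✓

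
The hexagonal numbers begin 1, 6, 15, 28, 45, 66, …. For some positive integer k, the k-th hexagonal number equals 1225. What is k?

25

Set n(2n−1) = 1225, giving 2n² − n − 1225 = 0.
So n = (1 + 99) / 4 = 100/4 = 25.
Check: 25·(2·25 − 1) = 1225. ✓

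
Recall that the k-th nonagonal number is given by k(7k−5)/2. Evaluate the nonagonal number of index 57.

11229

The 57th nonagonal number is n(7n−5)/2 with n = 57.
57·(7·57 − 5)/2 = 57·394/2 = 57·197 = 11229.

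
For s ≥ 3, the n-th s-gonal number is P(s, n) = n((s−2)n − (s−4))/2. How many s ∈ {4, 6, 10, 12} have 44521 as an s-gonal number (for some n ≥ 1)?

1

s = 4: P(4, 211) = 44521. ✓
s = 6: P(6, 149) = 44253 and P(6, 150) = 44850; 44521 is not s-gonal.
s = 10: P(10, 105) = 43785 and P(10, 106) = 44626; 44521 is not s-gonal.
s = 12: P(12, 94) = 43804 and P(12, 95) = 44745; 44521 is not s-gonal.
Hits: s ∈ {4} → 1.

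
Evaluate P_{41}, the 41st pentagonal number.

The 41st pentagonal number is n(3n−1)/2 with n = 41.
41·(3·41 − 1)/2 = 41·122/2 = 41·61 = 2501.

2501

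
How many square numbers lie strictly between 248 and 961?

15

The n-th square number is n².
Smallest index with value > 248: n = 16 (giving 256).
Largest index with value < 961: n = 30 (giving 900).
Indices 16 through 30: 15 terms.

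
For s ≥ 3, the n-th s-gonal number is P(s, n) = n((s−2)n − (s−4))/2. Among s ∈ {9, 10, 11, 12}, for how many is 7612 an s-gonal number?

s = 9: P(9, 46) = 7291 and P(9, 47) = 7614; 7612 is not s-gonal.
s = 10: P(10, 44) = 7612. ✓
s = 11: P(11, 41) = 7421 and P(11, 42) = 7791; 7612 is not s-gonal.
s = 12: P(12, 39) = 7449 and P(12, 40) = 7840; 7612 is not s-gonal.
Hits: s ∈ {10} → 1.

1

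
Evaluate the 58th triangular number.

1711

The 58th triangular number is n(n+1)/2 with n = 58.
58·59/2 = 3422/2 = 1711.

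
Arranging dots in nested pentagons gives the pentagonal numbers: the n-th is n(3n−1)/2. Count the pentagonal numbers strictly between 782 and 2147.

14

The n-th pentagonal number is n(3n−1)/2.
Smallest index with value > 782: n = 24 (giving 852).
Largest index with value < 2147: n = 37 (giving 2035).
Indices 24 through 37: 14 terms.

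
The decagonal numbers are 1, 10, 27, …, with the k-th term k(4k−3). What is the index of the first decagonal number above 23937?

78

Solve n(4n−3) > 23937 for integer n.
The largest n with value ≤ 23937 is 77 (since 23485 ≤ 23937 < 24102), so the first above is n = 78, value 24102.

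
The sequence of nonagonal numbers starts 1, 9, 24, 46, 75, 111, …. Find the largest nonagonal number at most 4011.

3961

Solve n(7n−5)/2 ≤ 4011 for integer n.
n = 34 gives 3961 ≤ 4011, while n = 35 gives 4200 > 4011; so the answer is 3961.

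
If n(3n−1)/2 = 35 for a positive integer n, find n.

5

Set n(3n−1)/2 = 35, giving 3n² − n − 70 = 0.
The discriminant is 1 + 24·35 = 841, and √841 = 29.
So n = (1 + 29) / 6 = 30/6 = 5.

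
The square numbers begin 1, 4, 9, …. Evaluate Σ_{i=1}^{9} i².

285

Σ_{i=1}^{9} i² = 9·10·19/6 = 285.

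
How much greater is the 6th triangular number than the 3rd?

15

6·7/2 = 21 and 3·4/2 = 6.
Difference: 21 − 6 = 15.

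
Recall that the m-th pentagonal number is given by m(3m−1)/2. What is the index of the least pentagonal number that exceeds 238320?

399

Solve n(3n−1)/2 > 238320 for integer n.
The largest n with value ≤ 238320 is 398 (since 237407 ≤ 238320 < 238602), so the first above is n = 399, value 238602.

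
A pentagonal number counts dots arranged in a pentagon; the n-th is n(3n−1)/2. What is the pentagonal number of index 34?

1717

The 34th pentagonal number is n(3n−1)/2 with n = 34.
34·(3·34 − 1)/2 = 34·101/2 = 1717.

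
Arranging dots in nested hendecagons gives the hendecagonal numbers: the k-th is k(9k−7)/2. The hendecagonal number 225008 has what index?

224

Set n(9n−7)/2 = 225008, giving 9n² − 7n − 450016 = 0.
The discriminant is 49 + 72·225008 = 16200625, and √16200625 = 4025.
So n = (7 + 4025) / 18 = 4032/18 = 224.
Check: 224·(9·224 − 7)/2 = 225008. ✓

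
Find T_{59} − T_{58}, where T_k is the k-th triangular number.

59

Consecutive triangular numbers differ by n: T_{59} − T_{58} = 59.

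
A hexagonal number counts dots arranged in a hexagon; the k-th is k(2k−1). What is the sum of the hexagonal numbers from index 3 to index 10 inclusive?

Σ i(2i−1) = 2Σi² − Σi over i = 3..10.
Σi = 55 − 3 = 52 and Σi² = 385 − 5 = 380.
2·380 − 1·52 = 708.

708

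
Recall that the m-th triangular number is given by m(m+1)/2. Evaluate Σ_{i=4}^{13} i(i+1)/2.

Σ i(i+1)/2 = (Σi² + Σi) / 2 over i = 4..13.
Σi = 91 − 6 = 85 and Σi² = 819 − 14 = 805.
(1·805 + 1·85) / 2 = 890/2 = 445.

445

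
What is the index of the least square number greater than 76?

9

Solve n² > 76 for integer n.
The largest n with value ≤ 76 is 8 (since 64 ≤ 76 < 81), so the first above is n = 9, value 81.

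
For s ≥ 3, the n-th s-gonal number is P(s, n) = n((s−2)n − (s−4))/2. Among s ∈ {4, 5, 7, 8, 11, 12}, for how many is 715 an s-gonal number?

s = 4: P(4, 26) = 676 and P(4, 27) = 729; 715 is not s-gonal.
s = 5: P(5, 22) = 715. ✓
s = 7: P(7, 17) = 697 and P(7, 18) = 783; 715 is not s-gonal.
s = 8: P(8, 15) = 645 and P(8, 16) = 736; 715 is not s-gonal.
s = 11: P(11, 13) = 715. ✓
s = 12: P(12, 12) = 672 and P(12, 13) = 793; 715 is not s-gonal.
Hits: s ∈ {5, 11} → 2.

2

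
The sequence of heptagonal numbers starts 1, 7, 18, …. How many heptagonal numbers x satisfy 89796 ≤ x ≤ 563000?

The n-th heptagonal number is n(5n−3)/2.
Smallest index with value ≥ 89796: n = 190 (giving 89965).
Largest index with value ≤ 563000: n = 474 (giving 560979).
Indices 190 through 474: 285 terms.

285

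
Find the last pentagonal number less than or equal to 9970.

Solve n(3n−1)/2 ≤ 9970 for integer n.
n = 81 gives 9801 ≤ 9970, while n = 82 gives 10045 > 9970; so the answer is 9801.

9801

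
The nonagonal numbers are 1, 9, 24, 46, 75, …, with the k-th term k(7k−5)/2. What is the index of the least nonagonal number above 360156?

322

Solve n(7n−5)/2 > 360156 for integer n.
The largest n with value ≤ 360156 is 321 (since 359841 ≤ 360156 < 362089), so the first above is n = 322, value 362089.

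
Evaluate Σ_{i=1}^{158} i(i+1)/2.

669920

Σ i(i+1)/2 = (Σi² + Σi) / 2 over i = 1..158.
Σi = 12561 and Σi² = 1327279.
(1·1327279 + 1·12561) / 2 = 1339840/2 = 669920.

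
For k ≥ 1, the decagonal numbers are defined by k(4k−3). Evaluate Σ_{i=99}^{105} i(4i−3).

Σ i(4i−3) = 4Σi² − 3Σi over i = 99..105.
Σi = 5565 − 4851 = 714 and Σi² = 391405 − 318549 = 72856.
4·72856 − 3·714 = 289282.

289282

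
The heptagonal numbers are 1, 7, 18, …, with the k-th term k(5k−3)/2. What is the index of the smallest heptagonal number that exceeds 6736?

Solve n(5n−3)/2 > 6736 for integer n.
The largest n with value ≤ 6736 is 52 (since 6682 ≤ 6736 < 6943), so the first above is n = 53, value 6943.

53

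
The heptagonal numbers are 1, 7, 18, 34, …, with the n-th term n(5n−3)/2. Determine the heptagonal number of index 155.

59830

155·(5·155 − 3)/2 = 155·772/2 = 155·386 = 59830.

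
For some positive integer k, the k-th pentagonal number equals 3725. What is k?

Set n(3n−1)/2 = 3725, giving 3n² − n − 7450 = 0.
The discriminant is 1 + 24·3725 = 89401, and √89401 = 299.
So n = (1 + 299) / 6 = 300/6 = 50.
Check: 50·(3·50 − 1)/2 = 3725. ✓

50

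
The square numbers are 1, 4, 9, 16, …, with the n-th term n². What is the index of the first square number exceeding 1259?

36

Solve n² > 1259 for integer n.
The largest n with value ≤ 1259 is 35 (since 1225 ≤ 1259 < 1296), so the first above is n = 36, value 1296.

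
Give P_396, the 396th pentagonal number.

235026

The 396th pentagonal number is n(3n−1)/2 with n = 396.
396·(3·396 − 1)/2 = 396·1187/2 = 235026.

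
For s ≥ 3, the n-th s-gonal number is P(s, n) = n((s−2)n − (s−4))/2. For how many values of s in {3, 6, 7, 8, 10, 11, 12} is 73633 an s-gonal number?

s = 3: P(3, 383) = 73536 and P(3, 384) = 73920; 73633 is not s-gonal.
s = 6: P(6, 192) = 73536 and P(6, 193) = 74305; 73633 is not s-gonal.
s = 7: P(7, 171) = 72846 and P(7, 172) = 73702; 73633 is not s-gonal.
s = 8: P(8, 157) = 73633. ✓
s = 10: P(10, 136) = 73576 and P(10, 137) = 74665; 73633 is not s-gonal.
s = 11: P(11, 128) = 73280 and P(11, 129) = 74433; 73633 is not s-gonal.
s = 12: P(12, 121) = 72721 and P(12, 122) = 73932; 73633 is not s-gonal.
Hits: s ∈ {8} → 1.

1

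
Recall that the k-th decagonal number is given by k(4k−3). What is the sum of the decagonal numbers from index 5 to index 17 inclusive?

6591

Σ i(4i−3) = 4Σi² − 3Σi over i = 5..17.
Σi = 153 − 10 = 143 and Σi² = 1785 − 30 = 1755.
4·1755 − 3·143 = 6591.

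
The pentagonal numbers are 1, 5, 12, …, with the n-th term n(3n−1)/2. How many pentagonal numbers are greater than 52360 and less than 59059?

11

The n-th pentagonal number is n(3n−1)/2.
Smallest index with value > 52360: n = 188 (giving 52922).
Largest index with value < 59059: n = 198 (giving 58707).
Indices 188 through 198: 11 terms.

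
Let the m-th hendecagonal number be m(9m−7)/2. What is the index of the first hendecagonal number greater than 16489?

61

Solve n(9n−7)/2 > 16489 for integer n.
The largest n with value ≤ 16489 is 60 (since 15990 ≤ 16489 < 16531), so the first above is n = 61, value 16531.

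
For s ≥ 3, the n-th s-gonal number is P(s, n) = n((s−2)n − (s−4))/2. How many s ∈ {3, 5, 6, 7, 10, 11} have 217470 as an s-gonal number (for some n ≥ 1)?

s = 3: P(3, 659) = 217470. ✓
s = 5: P(5, 380) = 216410 and P(5, 381) = 217551; 217470 is not s-gonal.
s = 6: P(6, 330) = 217470. ✓
s = 7: P(7, 295) = 217120 and P(7, 296) = 218596; 217470 is not s-gonal.
s = 10: P(10, 233) = 216457 and P(10, 234) = 218322; 217470 is not s-gonal.
s = 11: P(11, 220) = 217030 and P(11, 221) = 219011; 217470 is not s-gonal.
Hits: s ∈ {3, 6} → 2.

2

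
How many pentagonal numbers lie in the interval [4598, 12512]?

The n-th pentagonal number is n(3n−1)/2.
Smallest index with value ≥ 4598: n = 56 (giving 4676).
Largest index with value ≤ 12512: n = 91 (giving 12376).
Indices 56 through 91: 36 terms.

36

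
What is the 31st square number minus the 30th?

61

n² − (n−1)² = 2n − 1, so 31² − 30² = 2·31 − 1 = 61.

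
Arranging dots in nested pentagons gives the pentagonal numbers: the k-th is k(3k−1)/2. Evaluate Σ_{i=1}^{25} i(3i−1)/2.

Σ i(3i−1)/2 = (3Σi² − Σi) / 2 over i = 1..25.
Σi = 325 and Σi² = 5525.
(3·5525 − 1·325) / 2 = 16250/2 = 8125.

8125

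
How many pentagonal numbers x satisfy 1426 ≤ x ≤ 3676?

The n-th pentagonal number is n(3n−1)/2.
Smallest index with value ≥ 1426: n = 31 (giving 1426).
Largest index with value ≤ 3676: n = 49 (giving 3577).
Indices 31 through 49: 19 terms.

19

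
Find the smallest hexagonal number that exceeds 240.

276

Solve n(2n−1) > 240 for integer n.
The largest n with value ≤ 240 is 11 (since 231 ≤ 240 < 276), so the first above is n = 12, value 276.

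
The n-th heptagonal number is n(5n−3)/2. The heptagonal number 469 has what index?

Set n(5n−3)/2 = 469, giving 5n² − 3n − 938 = 0.
So n = (3 + 137) / 10 = 140/10 = 14.

14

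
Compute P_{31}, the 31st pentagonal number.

31·(3·31 − 1)/2 = 31·92/2 = 31·46 = 1426.

1426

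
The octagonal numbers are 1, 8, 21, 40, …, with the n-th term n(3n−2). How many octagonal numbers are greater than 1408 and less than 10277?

36

The n-th octagonal number is n(3n−2).
Smallest index with value > 1408: n = 23 (giving 1541).
Largest index with value < 10277: n = 58 (giving 9976).
Indices 23 through 58: 36 terms.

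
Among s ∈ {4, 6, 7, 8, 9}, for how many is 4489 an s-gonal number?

s = 4: P(4, 67) = 4489. ✓
s = 6: P(6, 47) = 4371 and P(6, 48) = 4560; 4489 is not s-gonal.
s = 7: P(7, 42) = 4347 and P(7, 43) = 4558; 4489 is not s-gonal.
s = 8: P(8, 39) = 4485 and P(8, 40) = 4720; 4489 is not s-gonal.
s = 9: P(9, 36) = 4446 and P(9, 37) = 4699; 4489 is not s-gonal.
Hits: s ∈ {4} → 1.

1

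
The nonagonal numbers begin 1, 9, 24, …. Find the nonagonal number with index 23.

23·(7·23 − 5)/2 = 23·156/2 = 23·78 = 1794.

1794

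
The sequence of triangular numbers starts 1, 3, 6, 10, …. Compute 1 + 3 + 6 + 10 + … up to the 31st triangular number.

5456

Σ i(i+1)/2 = (Σi² + Σi) / 2 over i = 1..31.
Σi = 496 and Σi² = 10416.
(1·10416 + 1·496) / 2 = 10912/2 = 5456.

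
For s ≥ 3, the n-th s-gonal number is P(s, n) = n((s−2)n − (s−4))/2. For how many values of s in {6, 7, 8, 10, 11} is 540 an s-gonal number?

2

s = 6: P(6, 16) = 496 and P(6, 17) = 561; 540 is not s-gonal.
s = 7: P(7, 15) = 540. ✓
s = 8: P(8, 13) = 481 and P(8, 14) = 560; 540 is not s-gonal.
s = 10: P(10, 12) = 540. ✓
s = 11: P(11, 11) = 506 and P(11, 12) = 606; 540 is not s-gonal.
Hits: s ∈ {7, 10} → 2.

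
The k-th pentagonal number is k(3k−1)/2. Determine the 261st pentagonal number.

261·(3·261 − 1)/2 = 261·782/2 = 261·391 = 102051.

102051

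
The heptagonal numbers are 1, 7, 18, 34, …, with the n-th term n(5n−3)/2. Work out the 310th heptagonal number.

310·(5·310 − 3)/2 = 310·1547/2 = 239785.

239785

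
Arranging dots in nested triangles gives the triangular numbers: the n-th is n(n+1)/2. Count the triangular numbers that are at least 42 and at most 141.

The n-th triangular number is n(n+1)/2.
Smallest index with value ≥ 42: n = 9 (giving 45).
Largest index with value ≤ 141: n = 16 (giving 136).
Indices 9 through 16: 8 terms.

8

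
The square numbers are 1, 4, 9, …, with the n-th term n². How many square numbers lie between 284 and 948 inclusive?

14

The n-th square number is n².
Smallest index with value ≥ 284: n = 17 (giving 289).
Largest index with value ≤ 948: n = 30 (giving 900).
Indices 17 through 30: 14 terms.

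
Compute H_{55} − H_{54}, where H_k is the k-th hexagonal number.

Consecutive hexagonal numbers differ by 4n − 3: here 4·55 − 3 = 217.

217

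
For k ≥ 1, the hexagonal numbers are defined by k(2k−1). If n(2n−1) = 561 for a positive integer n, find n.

Set n(2n−1) = 561, giving 2n² − n − 561 = 0.
The discriminant is 1 + 8·561 = 4489, and √4489 = 67.
So n = (1 + 67) / 4 = 68/4 = 17.
Check: 17·(2·17 − 1) = 561. ✓

17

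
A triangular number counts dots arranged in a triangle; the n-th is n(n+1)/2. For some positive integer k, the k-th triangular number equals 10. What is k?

Set n(n+1)/2 = 10, giving n² + n − 20 = 0.
The discriminant is 1 + 8·10 = 81, and √81 = 9.
So n = (-1 + 9) / 2 = 8/2 = 4.

4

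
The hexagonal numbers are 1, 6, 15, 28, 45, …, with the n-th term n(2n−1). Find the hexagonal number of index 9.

9·(2·9 − 1) = 9·17 = 153.

153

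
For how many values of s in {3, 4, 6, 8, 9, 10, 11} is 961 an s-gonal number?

1

s = 3: P(3, 43) = 946 and P(3, 44) = 990; 961 is not s-gonal.
s = 4: P(4, 31) = 961. ✓
s = 6: P(6, 22) = 946 and P(6, 23) = 1035; 961 is not s-gonal.
s = 8: P(8, 18) = 936 and P(8, 19) = 1045; 961 is not s-gonal.
s = 9: P(9, 16) = 856 and P(9, 17) = 969; 961 is not s-gonal.
s = 10: P(10, 15) = 855 and P(10, 16) = 976; 961 is not s-gonal.
s = 11: P(11, 15) = 960 and P(11, 16) = 1096; 961 is not s-gonal.
Hits: s ∈ {4} → 1.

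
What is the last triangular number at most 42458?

42195

Solve n(n+1)/2 ≤ 42458 for integer n.
n = 290 gives 42195 ≤ 42458, while n = 291 gives 42486 > 42458; so the answer is 42195.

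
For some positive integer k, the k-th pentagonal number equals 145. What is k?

Set n(3n−1)/2 = 145, giving 3n² − n − 290 = 0.
So n = (1 + 59) / 6 = 60/6 = 10.
Check: 10·(3·10 − 1)/2 = 145. ✓

10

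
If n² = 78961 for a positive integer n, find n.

We need n² = 78961, so n = √78961 = 281.

281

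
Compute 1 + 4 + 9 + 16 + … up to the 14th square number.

1015

Σ_{i=1}^{14} i² = 14·15·29/6 = 1015.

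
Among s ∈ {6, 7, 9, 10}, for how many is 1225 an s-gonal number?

1

s = 6: P(6, 25) = 1225. ✓
s = 7: P(7, 22) = 1177 and P(7, 23) = 1288; 1225 is not s-gonal.
s = 9: P(9, 19) = 1216 and P(9, 20) = 1350; 1225 is not s-gonal.
s = 10: P(10, 17) = 1105 and P(10, 18) = 1242; 1225 is not s-gonal.
Hits: s ∈ {6} → 1.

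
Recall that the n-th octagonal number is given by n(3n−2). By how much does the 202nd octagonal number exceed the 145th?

59223

202·(3·202 − 2) = 122008 and 145·(3·145 − 2) = 62785.
Difference: 122008 − 62785 = 59223.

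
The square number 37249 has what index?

193

We need n² = 37249, so n = √37249 = 193.
Check: 193² = 37249. ✓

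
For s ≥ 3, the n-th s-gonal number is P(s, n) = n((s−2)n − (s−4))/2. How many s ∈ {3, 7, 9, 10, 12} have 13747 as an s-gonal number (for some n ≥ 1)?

1

s = 3: P(3, 165) = 13695 and P(3, 166) = 13861; 13747 is not s-gonal.
s = 7: P(7, 74) = 13579 and P(7, 75) = 13950; 13747 is not s-gonal.
s = 9: P(9, 63) = 13734 and P(9, 64) = 14176; 13747 is not s-gonal.
s = 10: P(10, 59) = 13747. ✓
s = 12: P(12, 52) = 13312 and P(12, 53) = 13833; 13747 is not s-gonal.
Hits: s ∈ {10} → 1.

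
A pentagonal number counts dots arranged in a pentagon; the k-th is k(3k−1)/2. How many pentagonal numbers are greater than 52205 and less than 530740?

The n-th pentagonal number is n(3n−1)/2.
Smallest index with value > 52205: n = 187 (giving 52360).
Largest index with value < 530740: n = 594 (giving 528957).
Indices 187 through 594: 408 terms.

408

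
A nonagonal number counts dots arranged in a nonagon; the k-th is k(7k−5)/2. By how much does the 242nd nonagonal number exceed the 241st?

1688

Consecutive nonagonal numbers differ by 7n − 6: here 7·242 − 6 = 1688.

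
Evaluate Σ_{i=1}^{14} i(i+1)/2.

560

Σ i(i+1)/2 = (Σi² + Σi) / 2 over i = 1..14.
Σi = 105 and Σi² = 1015.
(1·1015 + 1·105) / 2 = 1120/2 = 560.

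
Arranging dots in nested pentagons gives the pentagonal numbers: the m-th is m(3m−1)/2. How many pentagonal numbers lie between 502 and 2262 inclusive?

The n-th pentagonal number is n(3n−1)/2.
Smallest index with value ≥ 502: n = 19 (giving 532).
Largest index with value ≤ 2262: n = 39 (giving 2262).
Indices 19 through 39: 21 terms.

21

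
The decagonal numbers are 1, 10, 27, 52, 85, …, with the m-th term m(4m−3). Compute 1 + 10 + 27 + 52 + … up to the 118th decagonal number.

2197573

Σ i(4i−3) = 4Σi² − 3Σi over i = 1..118.
Σi = 7021 and Σi² = 554659.
4·554659 − 3·7021 = 2197573.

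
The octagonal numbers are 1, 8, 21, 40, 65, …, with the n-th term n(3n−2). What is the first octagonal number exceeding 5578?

Solve n(3n−2) > 5578 for integer n.
The largest n with value ≤ 5578 is 43 (since 5461 ≤ 5578 < 5720), so the first above is n = 44, value 5720.

5720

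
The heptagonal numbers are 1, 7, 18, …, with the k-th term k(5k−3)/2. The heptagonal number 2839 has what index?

34

Set n(5n−3)/2 = 2839, giving 5n² − 3n − 5678 = 0.
The discriminant is 9 + 40·2839 = 113569, and √113569 = 337.
So n = (3 + 337) / 10 = 340/10 = 34.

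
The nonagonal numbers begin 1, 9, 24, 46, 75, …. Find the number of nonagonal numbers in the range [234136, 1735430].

446

The n-th nonagonal number is n(7n−5)/2.
Smallest index with value ≥ 234136: n = 259 (giving 234136).
Largest index with value ≤ 1735430: n = 704 (giving 1732896).
Indices 259 through 704: 446 terms.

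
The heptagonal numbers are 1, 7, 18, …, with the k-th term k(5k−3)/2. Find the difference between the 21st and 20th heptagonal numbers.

101

Consecutive heptagonal numbers differ by 5n − 4: here 5·21 − 4 = 101.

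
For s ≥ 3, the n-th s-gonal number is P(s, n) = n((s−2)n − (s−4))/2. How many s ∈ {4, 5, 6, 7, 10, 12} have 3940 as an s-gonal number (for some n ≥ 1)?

s = 4: P(4, 62) = 3844 and P(4, 63) = 3969; 3940 is not s-gonal.
s = 5: P(5, 51) = 3876 and P(5, 52) = 4030; 3940 is not s-gonal.
s = 6: P(6, 44) = 3828 and P(6, 45) = 4005; 3940 is not s-gonal.
s = 7: P(7, 40) = 3940. ✓
s = 10: P(10, 31) = 3751 and P(10, 32) = 4000; 3940 is not s-gonal.
s = 12: P(12, 28) = 3808 and P(12, 29) = 4089; 3940 is not s-gonal.
Hits: s ∈ {7} → 1.

1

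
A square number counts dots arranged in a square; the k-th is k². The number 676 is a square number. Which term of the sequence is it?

26

We need n² = 676, so n = √676 = 26.
Check: 26² = 676. ✓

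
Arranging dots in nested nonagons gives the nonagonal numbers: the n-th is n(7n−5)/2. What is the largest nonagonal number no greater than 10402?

Solve n(7n−5)/2 ≤ 10402 for integer n.
n = 54 gives 10071 ≤ 10402, while n = 55 gives 10450 > 10402; so the answer is 10071.

10071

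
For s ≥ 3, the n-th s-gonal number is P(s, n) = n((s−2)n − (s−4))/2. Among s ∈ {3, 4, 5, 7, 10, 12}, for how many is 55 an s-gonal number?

s = 3: P(3, 10) = 55. ✓
s = 4: P(4, 7) = 49 and P(4, 8) = 64; 55 is not s-gonal.
s = 5: P(5, 6) = 51 and P(5, 7) = 70; 55 is not s-gonal.
s = 7: P(7, 5) = 55. ✓
s = 10: P(10, 4) = 52 and P(10, 5) = 85; 55 is not s-gonal.
s = 12: P(12, 3) = 33 and P(12, 4) = 64; 55 is not s-gonal.
Hits: s ∈ {3, 7} → 2.

2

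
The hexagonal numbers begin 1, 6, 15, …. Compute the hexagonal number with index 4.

The 4th hexagonal number is n(2n−1) with n = 4.
4·(2·4 − 1) = 4·7 = 28.

28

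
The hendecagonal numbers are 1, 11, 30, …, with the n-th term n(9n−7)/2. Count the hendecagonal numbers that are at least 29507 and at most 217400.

The n-th hendecagonal number is n(9n−7)/2.
Smallest index with value ≥ 29507: n = 82 (giving 29971).
Largest index with value ≤ 217400: n = 220 (giving 217030).
Indices 82 through 220: 139 terms.

139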